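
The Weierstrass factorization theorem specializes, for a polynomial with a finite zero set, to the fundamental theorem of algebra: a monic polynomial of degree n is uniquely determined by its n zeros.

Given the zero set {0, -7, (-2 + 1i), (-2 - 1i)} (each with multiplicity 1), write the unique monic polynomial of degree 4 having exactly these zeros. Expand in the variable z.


The polynomial is p(z) = ∏_{α ∈ S} (z − α), where S = {0, -7, (-2 + 1i), (-2 - 1i)}.
Expanding the product yields: p(z) = z^4 + 11·z^3 + 33·z^2 + 35·z.
Note conjugate pairs combine to real quadratics: (z − (-2+1i))(z − (-2−1i)) = z² + 4z + 5.
The resulting polynomial has degree 4 and real coefficients as required.

p(z) = z^4 + 11·z^3 + 33·z^2 + 35·z.


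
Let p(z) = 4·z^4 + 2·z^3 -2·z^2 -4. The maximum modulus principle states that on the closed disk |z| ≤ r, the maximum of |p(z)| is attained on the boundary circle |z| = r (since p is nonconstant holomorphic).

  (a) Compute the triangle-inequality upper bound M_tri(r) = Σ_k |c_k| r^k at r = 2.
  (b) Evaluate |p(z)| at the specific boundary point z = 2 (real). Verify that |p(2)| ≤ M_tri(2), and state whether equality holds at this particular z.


Coefficients: c_0 = -4, c_1 = 0, c_2 = -2, c_3 = 2, c_4 = 4. Radius r = 2.
Part (a). Triangle bound: M_tri(r) = Σ_k |c_k| r^k
  = |-4|·2^0 + |0|·2^1 + |-2|·2^2 + |2|·2^3 + |4|·2^4
  = 4 + 0 + 8 + 16 + 64 = 92.
This bounds M(r) := max_{|z|=r} |p(z)| from above; equality holds iff all terms c_k z^k can be made to align in phase at a single z on |z|=r.
Part (b). At z = 2 (real, on the circle |z| = r):
  p(2) = (-4)·2^0 + (0)·2^1 + (-2)·2^2 + (2)·2^3 + (4)·2^4 = 68.
  |p(2)| = 68.
Check: |p(2)| = 68 ≤ 92 = M_tri(2). ✓ Equality does not hold at z = 2 (the coefficients have mixed signs, so the terms do not all align in phase there).

M_tri(2) = 92; |p(2)| = 68; equality at z=2: no.


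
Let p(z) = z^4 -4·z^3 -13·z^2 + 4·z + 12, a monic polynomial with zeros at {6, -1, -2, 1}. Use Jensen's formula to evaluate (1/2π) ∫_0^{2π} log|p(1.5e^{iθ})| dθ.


Zeros: -2, -1, 1, 6; r = 1.5.
Inside |z| < r: -1, 1. Outside (|z| ≥ r): -2, 6.
p(0) = 12, so log|p(0)| = log(12) = 2.4849.
Apply Jensen: I(r) = log|p(0)| + Σ_k log(r/|z_k|), summed over zeros inside |z| < r.
  log(r/|z_k|) for z_k = -1: log(1.5/1) = 0.4055
  log(r/|z_k|) for z_k = 1: log(1.5/1) = 0.4055
  Outside zeros (-2, 6) contribute nothing to the Jensen sum.
Sum over inside zeros: 0.8109.
I(r) = log|p(0)| + (inside sum) = 2.4849 + 0.8109 = 3.2958.
Note: since some zeros are outside |z| ≤ r, the simplified n·log(r) form does NOT apply — only the inside zeros contribute.

I(r) ≈ 3.2958.


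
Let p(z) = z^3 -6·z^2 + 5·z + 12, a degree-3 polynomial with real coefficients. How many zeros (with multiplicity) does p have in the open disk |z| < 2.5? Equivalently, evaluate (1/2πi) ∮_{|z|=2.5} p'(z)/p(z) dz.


The zeros of p are: 3, -1, 4.
Their magnitudes are: 3, 1, 4.
Zeros with |z| < R = 2.5: -1.
Count = 1.
By the argument principle, (1/2πi) ∮_{|z|=R} p'(z)/p(z) dz equals exactly this count.

Number of zeros inside |z| < 2.5: 1.


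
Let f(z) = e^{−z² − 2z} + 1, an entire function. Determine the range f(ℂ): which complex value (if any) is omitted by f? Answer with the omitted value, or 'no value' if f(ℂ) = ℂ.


Little Picard bounds the complement of f(ℂ) to at most one point.
The exponent g(z) = −z² − 2z is a nonconstant polynomial, hence surjective onto ℂ. So e^{g(z)} takes every value in {e^w : w ∈ ℂ} = ℂ ∖ {0}. Adding 1 shifts the range to ℂ ∖ {1}. f omits exactly 1.

Omitted value: 1.


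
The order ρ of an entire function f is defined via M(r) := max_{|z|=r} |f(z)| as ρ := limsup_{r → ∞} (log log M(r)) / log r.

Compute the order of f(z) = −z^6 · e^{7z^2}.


M(r) = max_{|z|=r} |-1|·|z|^6·|e^{7z^2}| = 1·r^6 · e^{7r^2} (the factors attain their maxima compatibly on |z|=r). Then log M(r) = log 1 + 6·log r + 7r^2, dominated by the last term, so log log M(r) ~ 2·log r. The polynomial factor -1z^6 contributes only a log r term and does not affect the order. ρ = 2.
Therefore ρ = 2.

Order ρ = 2.


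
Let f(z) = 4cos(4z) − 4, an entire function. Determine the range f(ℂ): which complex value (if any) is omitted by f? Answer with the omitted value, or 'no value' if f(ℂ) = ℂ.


Little Picard bounds the complement of f(ℂ) to at most one point.
cos is entire and surjective onto ℂ: for every w ∈ ℂ, cos(ζ) = w has a solution ζ ∈ ℂ (e.g., via the complex inverse arccos). With ζ = 4z this gives z = ζ/(4). Then 4·cos(4z) takes every value in 4·ℂ = ℂ, and adding -4 is a bijection of ℂ. So f is surjective and omits no value. (Note: only on the real line is cos bounded by [−1, 1].)

Omitted value: no value.


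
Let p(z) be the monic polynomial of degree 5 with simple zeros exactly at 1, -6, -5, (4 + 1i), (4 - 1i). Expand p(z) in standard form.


The polynomial is p(z) = ∏_{α ∈ S} (z − α), where S = {1, -6, -5, (4 + 1i), (4 - 1i)}.
Expanding the product yields: p(z) = z^5 + 2·z^4 -44·z^3 -12·z^2 + 563·z -510.
Note conjugate pairs combine to real quadratics: (z − (4+1i))(z − (4−1i)) = z² − 8z + 17.
The resulting polynomial has degree 5 and real coefficients as required.

p(z) = z^5 + 2·z^4 -44·z^3 -12·z^2 + 563·z -510.


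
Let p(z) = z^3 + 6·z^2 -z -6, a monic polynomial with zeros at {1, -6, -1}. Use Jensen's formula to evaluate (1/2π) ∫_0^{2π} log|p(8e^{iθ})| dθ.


Zeros: -6, -1, 1; r = 8.
Inside |z| < r: -6, -1, 1. Outside (|z| ≥ r): ∅.
p(0) = -6, so log|p(0)| = log(6) = 1.7918.
Apply Jensen: I(r) = log|p(0)| + Σ_k log(r/|z_k|), summed over zeros inside |z| < r.
  log(r/|z_k|) for z_k = 1: log(8/1) = 2.0794
  log(r/|z_k|) for z_k = -6: log(8/6) = 0.2877
  log(r/|z_k|) for z_k = -1: log(8/1) = 2.0794
Sum over inside zeros: 4.4466.
I(r) = log|p(0)| + (inside sum) = 1.7918 + 4.4466 = 6.2383.
Closed form (all zeros inside, monic): I(r) = n·log(r) = 3·log(8) = 6.2383. ✓

I(r) ≈ 6.2383.


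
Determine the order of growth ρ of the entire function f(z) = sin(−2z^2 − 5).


Write sin(w) = (e^{iw} ± e^{−iw})/(2 or 2i), so |sin(w)| ≤ e^{|w|}. With w = −2z^2 − 5, |w| ≤ 2r^2 + 5 on |z|=r, giving M(r) ≤ e^{2r^2 + 5} and ρ ≤ 2. For the lower bound, choose z on |z|=r with -2z^2 purely imaginary of modulus 2r^2; then |sin(−2z^2 − 5)| grows like e^{2r^2}/2, so ρ ≥ 2. Hence ρ = 2.
Therefore ρ = 2.

Order ρ = 2.


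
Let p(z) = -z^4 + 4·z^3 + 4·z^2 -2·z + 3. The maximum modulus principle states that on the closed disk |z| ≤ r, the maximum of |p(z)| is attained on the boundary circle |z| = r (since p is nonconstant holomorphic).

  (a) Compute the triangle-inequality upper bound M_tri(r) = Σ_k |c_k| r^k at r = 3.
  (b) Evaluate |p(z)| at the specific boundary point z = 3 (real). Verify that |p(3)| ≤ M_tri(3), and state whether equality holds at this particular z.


Coefficients: c_0 = 3, c_1 = -2, c_2 = 4, c_3 = 4, c_4 = -1. Radius r = 3.
Part (a). Triangle bound: M_tri(r) = Σ_k |c_k| r^k
  = |3|·3^0 + |-2|·3^1 + |4|·3^2 + |4|·3^3 + |-1|·3^4
  = 3 + 6 + 36 + 108 + 81 = 234.
This bounds M(r) := max_{|z|=r} |p(z)| from above; equality holds iff all terms c_k z^k can be made to align in phase at a single z on |z|=r.
Part (b). At z = 3 (real, on the circle |z| = r):
  p(3) = (3)·3^0 + (-2)·3^1 + (4)·3^2 + (4)·3^3 + (-1)·3^4 = 60.
  |p(3)| = 60.
Check: |p(3)| = 60 ≤ 234 = M_tri(3). ✓ Equality does not hold at z = 3 (the coefficients have mixed signs, so the terms do not all align in phase there).

M_tri(3) = 234; |p(3)| = 60; equality at z=3: no.


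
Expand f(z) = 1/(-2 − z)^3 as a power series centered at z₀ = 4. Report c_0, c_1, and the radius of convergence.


Let w = z − z₀, so z = z₀ + w.
Then -2 − z = -2 − (z₀ + w) = (-2 − z₀) − w = -6 − w.
f(z) = 1/(-6 − w)^3 = (1/(-6)^3) · (1 − w/(-6))^{−3}.
By the binomial series (1−u)^{−3} = Σ_{n≥0} C(n+2, 2) u^n for |u|<1, with u = w/(-6):
  c_n = C(n+2, 2) / (-6)^(n+3).
  c_0 = 1/(-6)^3 = -1/216.
  c_1 = 3/(-6)^4 = 1/432.
The series is valid for |w/d| < 1, i.e. |z − z₀| < |d|.
Radius of convergence: R = |-2 − z₀| = |-6| = 6 (distance from z₀ to the singularity z = -2).

c_0 = -1/216, c_1 = 1/432; R = 6.


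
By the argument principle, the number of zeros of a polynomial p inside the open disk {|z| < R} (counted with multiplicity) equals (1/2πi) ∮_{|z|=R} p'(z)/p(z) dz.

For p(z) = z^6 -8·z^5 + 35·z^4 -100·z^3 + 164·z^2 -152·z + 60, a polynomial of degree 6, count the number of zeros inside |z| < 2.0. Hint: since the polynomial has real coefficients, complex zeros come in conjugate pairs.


The zeros of p are: (1 + 3i), (1 - 3i), 3, (1 + 1i), (1 - 1i), 1.
Their magnitudes are: 3.162, 3.162, 3, 1.414, 1.414, 1.
Zeros with |z| < R = 2.0: (1 + 1i), (1 - 1i), 1.
Count = 3.
By the argument principle, (1/2πi) ∮_{|z|=R} p'(z)/p(z) dz equals exactly this count.

Number of zeros inside |z| < 2.0: 3.


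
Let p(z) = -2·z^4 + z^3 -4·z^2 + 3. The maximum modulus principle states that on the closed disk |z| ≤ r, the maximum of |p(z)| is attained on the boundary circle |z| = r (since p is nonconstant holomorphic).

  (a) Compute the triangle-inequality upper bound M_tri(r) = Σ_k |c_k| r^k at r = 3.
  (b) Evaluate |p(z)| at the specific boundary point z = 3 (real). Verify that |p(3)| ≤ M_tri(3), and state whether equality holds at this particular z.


Coefficients: c_0 = 3, c_1 = 0, c_2 = -4, c_3 = 1, c_4 = -2. Radius r = 3.
Part (a). Triangle bound: M_tri(r) = Σ_k |c_k| r^k
  = |3|·3^0 + |0|·3^1 + |-4|·3^2 + |1|·3^3 + |-2|·3^4
  = 3 + 0 + 36 + 27 + 162 = 228.
This bounds M(r) := max_{|z|=r} |p(z)| from above; equality holds iff all terms c_k z^k can be made to align in phase at a single z on |z|=r.
Part (b). At z = 3 (real, on the circle |z| = r):
  p(3) = (3)·3^0 + (0)·3^1 + (-4)·3^2 + (1)·3^3 + (-2)·3^4 = -168.
  |p(3)| = 168.
Check: |p(3)| = 168 ≤ 228 = M_tri(3). ✓ Equality does not hold at z = 3 (the coefficients have mixed signs, so the terms do not all align in phase there).

M_tri(3) = 228; |p(3)| = 168; equality at z=3: no.


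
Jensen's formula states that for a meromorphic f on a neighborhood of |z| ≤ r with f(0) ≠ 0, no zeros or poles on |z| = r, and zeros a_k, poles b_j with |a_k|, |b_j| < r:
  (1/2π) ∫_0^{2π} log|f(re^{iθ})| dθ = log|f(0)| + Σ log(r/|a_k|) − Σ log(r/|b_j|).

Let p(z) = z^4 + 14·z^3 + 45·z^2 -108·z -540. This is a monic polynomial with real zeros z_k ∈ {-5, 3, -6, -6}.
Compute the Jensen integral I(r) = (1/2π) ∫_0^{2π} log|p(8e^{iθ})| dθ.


Zeros: -6, -6, -5, 3; r = 8.
Inside |z| < r: -6, -6, -5, 3. Outside (|z| ≥ r): ∅.
p(0) = -540, so log|p(0)| = log(540) = 6.2916.
Apply Jensen: I(r) = log|p(0)| + Σ_k log(r/|z_k|), summed over zeros inside |z| < r.
  log(r/|z_k|) for z_k = -5: log(8/5) = 0.4700
  log(r/|z_k|) for z_k = 3: log(8/3) = 0.9808
  log(r/|z_k|) for z_k = -6: log(8/6) = 0.2877
  log(r/|z_k|) for z_k = -6: log(8/6) = 0.2877
Sum over inside zeros: 2.0262.
I(r) = log|p(0)| + (inside sum) = 6.2916 + 2.0262 = 8.3178.
Closed form (all zeros inside, monic): I(r) = n·log(r) = 4·log(8) = 8.3178. ✓

I(r) ≈ 8.3178.


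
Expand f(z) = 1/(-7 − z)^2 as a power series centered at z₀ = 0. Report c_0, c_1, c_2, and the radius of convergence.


Let w = z − z₀, so z = z₀ + w.
Then -7 − z = -7 − (z₀ + w) = (-7 − z₀) − w = -7 − w.
f(z) = 1/(-7 − w)^2 = (1/(-7)^2) · (1 − w/(-7))^{−2}.
By the binomial series (1−u)^{−2} = Σ_{n≥0} C(n+1, 1) u^n for |u|<1, with u = w/(-7):
  c_n = C(n+1, 1) / (-7)^(n+2).
  c_0 = 1/(-7)^2 = 1/49.
  c_1 = 2/(-7)^3 = -2/343.
  c_2 = 3/(-7)^4 = 3/2401.
The series is valid for |w/d| < 1, i.e. |z − z₀| < |d|.
Radius of convergence: R = |-7 − z₀| = |-7| = 7 (distance from z₀ to the singularity z = -7).

c_0 = 1/49, c_1 = -2/343, c_2 = 3/2401; R = 7.


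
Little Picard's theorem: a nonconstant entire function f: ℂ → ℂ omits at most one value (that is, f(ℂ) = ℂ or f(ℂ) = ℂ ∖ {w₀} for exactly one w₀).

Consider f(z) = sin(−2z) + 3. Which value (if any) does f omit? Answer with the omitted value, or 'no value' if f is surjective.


Little Picard bounds the complement of f(ℂ) to at most one point.
sin is entire and surjective onto ℂ: for every w ∈ ℂ, sin(ζ) = w has a solution ζ ∈ ℂ (e.g., via the complex inverse arcsin). With ζ = −2z this gives z = ζ/(-2). Then 1·sin(−2z) takes every value in 1·ℂ = ℂ, and adding 3 is a bijection of ℂ. So f is surjective and omits no value. (Note: only on the real line is sin bounded by [−1, 1].)

Omitted value: no value.


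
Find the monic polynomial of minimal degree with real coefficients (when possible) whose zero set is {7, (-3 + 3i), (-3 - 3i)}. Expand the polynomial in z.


The polynomial is p(z) = ∏_{α ∈ S} (z − α), where S = {7, (-3 + 3i), (-3 - 3i)}.
Expanding the product yields: p(z) = z^3 -z^2 -24·z -126.
Note conjugate pairs combine to real quadratics: (z − (-3+3i))(z − (-3−3i)) = z² + 6z + 18.
The resulting polynomial has degree 3 and real coefficients as required.

p(z) = z^3 -z^2 -24·z -126.


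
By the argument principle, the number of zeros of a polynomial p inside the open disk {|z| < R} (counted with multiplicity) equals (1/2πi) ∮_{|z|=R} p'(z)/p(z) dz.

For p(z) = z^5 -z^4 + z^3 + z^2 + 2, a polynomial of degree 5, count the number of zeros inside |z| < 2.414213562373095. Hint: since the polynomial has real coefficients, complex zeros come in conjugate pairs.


The zeros of p are: -1, (1 + 1i), (1 - 1i), (0 + 1i), (0 - 1i).
Their magnitudes are: 1, 1.414, 1.414, 1, 1.
Zeros with |z| < R = 2.414213562373095: -1, (1 + 1i), (1 - 1i), (0 + 1i), (0 - 1i).
Count = 5.
By the argument principle, (1/2πi) ∮_{|z|=R} p'(z)/p(z) dz equals exactly this count.

Number of zeros inside |z| < 2.414213562373095: 5.


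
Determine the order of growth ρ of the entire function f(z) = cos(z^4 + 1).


Write cos(w) = (e^{iw} ± e^{−iw})/(2 or 2i), so |cos(w)| ≤ e^{|w|}. With w = z^4 + 1, |w| ≤ 1r^4 + 1 on |z|=r, giving M(r) ≤ e^{1r^4 + 1} and ρ ≤ 4. For the lower bound, choose z on |z|=r with 1z^4 purely imaginary of modulus 1r^4; then |cos(z^4 + 1)| grows like e^{1r^4}/2, so ρ ≥ 4. Hence ρ = 4.
Therefore ρ = 4.

Order ρ = 4.


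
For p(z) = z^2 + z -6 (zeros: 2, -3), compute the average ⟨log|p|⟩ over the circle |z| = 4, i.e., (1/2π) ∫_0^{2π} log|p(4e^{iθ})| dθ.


Zeros: -3, 2; r = 4.
Inside |z| < r: -3, 2. Outside (|z| ≥ r): ∅.
p(0) = -6, so log|p(0)| = log(6) = 1.7918.
Apply Jensen: I(r) = log|p(0)| + Σ_k log(r/|z_k|), summed over zeros inside |z| < r.
  log(r/|z_k|) for z_k = 2: log(4/2) = 0.6931
  log(r/|z_k|) for z_k = -3: log(4/3) = 0.2877
Sum over inside zeros: 0.9808.
I(r) = log|p(0)| + (inside sum) = 1.7918 + 0.9808 = 2.7726.
Closed form (all zeros inside, monic): I(r) = n·log(r) = 2·log(4) = 2.7726. ✓

I(r) ≈ 2.7726.


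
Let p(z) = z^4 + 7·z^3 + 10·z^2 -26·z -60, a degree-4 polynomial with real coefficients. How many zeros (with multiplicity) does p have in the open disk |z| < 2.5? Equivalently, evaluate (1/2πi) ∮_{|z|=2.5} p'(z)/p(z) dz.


The zeros of p are: (-3 + 1i), (-3 - 1i), 2, -3.
Their magnitudes are: 3.162, 3.162, 2, 3.
Zeros with |z| < R = 2.5: 2.
Count = 1.
By the argument principle, (1/2πi) ∮_{|z|=R} p'(z)/p(z) dz equals exactly this count.

Number of zeros inside |z| < 2.5: 1.


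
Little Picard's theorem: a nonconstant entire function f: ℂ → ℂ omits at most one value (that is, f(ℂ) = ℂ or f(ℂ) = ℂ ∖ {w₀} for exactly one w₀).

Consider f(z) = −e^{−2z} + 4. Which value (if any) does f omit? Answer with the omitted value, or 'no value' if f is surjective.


Little Picard bounds the complement of f(ℂ) to at most one point.
e^{−2z} is never zero on ℂ, so -1·e^{−2z} takes every value in ℂ ∖ {0}. Adding 4 shifts the range to ℂ ∖ {4}. Thus f omits exactly the value 4.

Omitted value: 4.


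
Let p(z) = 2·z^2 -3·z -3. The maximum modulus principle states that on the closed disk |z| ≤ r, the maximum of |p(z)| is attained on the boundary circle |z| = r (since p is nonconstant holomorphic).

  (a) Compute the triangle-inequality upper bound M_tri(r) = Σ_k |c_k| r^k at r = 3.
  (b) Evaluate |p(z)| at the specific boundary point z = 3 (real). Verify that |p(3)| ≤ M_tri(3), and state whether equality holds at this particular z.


Coefficients: c_0 = -3, c_1 = -3, c_2 = 2. Radius r = 3.
Part (a). Triangle bound: M_tri(r) = Σ_k |c_k| r^k
  = |-3|·3^0 + |-3|·3^1 + |2|·3^2
  = 3 + 9 + 18 = 30.
This bounds M(r) := max_{|z|=r} |p(z)| from above; equality holds iff all terms c_k z^k can be made to align in phase at a single z on |z|=r.
Part (b). At z = 3 (real, on the circle |z| = r):
  p(3) = (-3)·3^0 + (-3)·3^1 + (2)·3^2 = 6.
  |p(3)| = 6.
Check: |p(3)| = 6 ≤ 30 = M_tri(3). ✓ Equality does not hold at z = 3 (the coefficients have mixed signs, so the terms do not all align in phase there).

M_tri(3) = 30; |p(3)| = 6; equality at z=3: no.


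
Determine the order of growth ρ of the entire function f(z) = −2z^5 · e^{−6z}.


M(r) = max_{|z|=r} |-2|·|z|^5·|e^{−6z}| = 2·r^5 · e^{6r^1} (the factors attain their maxima compatibly on |z|=r). Then log M(r) = log 2 + 5·log r + 6r^1, dominated by the last term, so log log M(r) ~ 1·log r. The polynomial factor -2z^5 contributes only a log r term and does not affect the order. ρ = 1.
Therefore ρ = 1.

Order ρ = 1.


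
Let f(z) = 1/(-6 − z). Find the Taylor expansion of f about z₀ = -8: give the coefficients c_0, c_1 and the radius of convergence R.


Let w = z − z₀, so z = z₀ + w.
Then -6 − z = -6 − (z₀ + w) = (-6 − z₀) − w = 2 − w.
f(z) = 1/(2 − w) = (1/(2)) · 1/(1 − w/(2)) = Σ_{n≥0} w^n / (2)^(n+1).
So c_n = 1/(2)^(n+1):
  c_0 = 1/(2)^1 = 1/2.
  c_1 = 1/(2)^2 = 1/4.
The series is valid for |w/d| < 1, i.e. |z − z₀| < |d|.
Radius of convergence: R = |-6 − z₀| = |2| = 2 (distance from z₀ to the singularity z = -6).

c_0 = 1/2, c_1 = 1/4; R = 2.


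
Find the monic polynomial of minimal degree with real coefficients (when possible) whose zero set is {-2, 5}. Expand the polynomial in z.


The polynomial is p(z) = ∏_{α ∈ S} (z − α), where S = {-2, 5}.
Expanding the product yields: p(z) = z^2 -3·z -10.
The resulting polynomial has degree 2 and real coefficients as required.

p(z) = z^2 -3·z -10.


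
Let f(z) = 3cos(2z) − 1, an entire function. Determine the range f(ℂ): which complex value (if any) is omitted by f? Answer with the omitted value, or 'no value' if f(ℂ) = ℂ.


Little Picard bounds the complement of f(ℂ) to at most one point.
cos is entire and surjective onto ℂ: for every w ∈ ℂ, cos(ζ) = w has a solution ζ ∈ ℂ (e.g., via the complex inverse arccos). With ζ = 2z this gives z = ζ/(2). Then 3·cos(2z) takes every value in 3·ℂ = ℂ, and adding -1 is a bijection of ℂ. So f is surjective and omits no value. (Note: only on the real line is cos bounded by [−1, 1].)

Omitted value: no value.


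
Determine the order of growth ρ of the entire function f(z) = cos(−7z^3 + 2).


Write cos(w) = (e^{iw} ± e^{−iw})/(2 or 2i), so |cos(w)| ≤ e^{|w|}. With w = −7z^3 + 2, |w| ≤ 7r^3 + 2 on |z|=r, giving M(r) ≤ e^{7r^3 + 2} and ρ ≤ 3. For the lower bound, choose z on |z|=r with -7z^3 purely imaginary of modulus 7r^3; then |cos(−7z^3 + 2)| grows like e^{7r^3}/2, so ρ ≥ 3. Hence ρ = 3.
Therefore ρ = 3.

Order ρ = 3.


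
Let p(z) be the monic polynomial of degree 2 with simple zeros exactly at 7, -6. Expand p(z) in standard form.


The polynomial is p(z) = ∏_{α ∈ S} (z − α), where S = {7, -6}.
Expanding the product yields: p(z) = z^2 -z -42.
The resulting polynomial has degree 2 and real coefficients as required.

p(z) = z^2 -z -42.


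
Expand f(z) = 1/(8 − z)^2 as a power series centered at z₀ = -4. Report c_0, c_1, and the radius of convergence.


Let w = z − z₀, so z = z₀ + w.
Then 8 − z = 8 − (z₀ + w) = (8 − z₀) − w = 12 − w.
f(z) = 1/(12 − w)^2 = (1/(12)^2) · (1 − w/(12))^{−2}.
By the binomial series (1−u)^{−2} = Σ_{n≥0} C(n+1, 1) u^n for |u|<1, with u = w/(12):
  c_n = C(n+1, 1) / (12)^(n+2).
  c_0 = 1/(12)^2 = 1/144.
  c_1 = 2/(12)^3 = 1/864.
The series is valid for |w/d| < 1, i.e. |z − z₀| < |d|.
Radius of convergence: R = |8 − z₀| = |12| = 12 (distance from z₀ to the singularity z = 8).

c_0 = 1/144, c_1 = 1/864; R = 12.


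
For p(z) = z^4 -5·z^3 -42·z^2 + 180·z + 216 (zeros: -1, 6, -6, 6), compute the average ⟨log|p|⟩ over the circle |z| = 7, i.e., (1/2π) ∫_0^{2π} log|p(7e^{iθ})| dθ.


Zeros: -6, -1, 6, 6; r = 7.
Inside |z| < r: -6, -1, 6, 6. Outside (|z| ≥ r): ∅.
p(0) = 216, so log|p(0)| = log(216) = 5.3753.
Apply Jensen: I(r) = log|p(0)| + Σ_k log(r/|z_k|), summed over zeros inside |z| < r.
  log(r/|z_k|) for z_k = -1: log(7/1) = 1.9459
  log(r/|z_k|) for z_k = 6: log(7/6) = 0.1542
  log(r/|z_k|) for z_k = -6: log(7/6) = 0.1542
  log(r/|z_k|) for z_k = 6: log(7/6) = 0.1542
Sum over inside zeros: 2.4084.
I(r) = log|p(0)| + (inside sum) = 5.3753 + 2.4084 = 7.7836.
Closed form (all zeros inside, monic): I(r) = n·log(r) = 4·log(7) = 7.7836. ✓

I(r) ≈ 7.7836.


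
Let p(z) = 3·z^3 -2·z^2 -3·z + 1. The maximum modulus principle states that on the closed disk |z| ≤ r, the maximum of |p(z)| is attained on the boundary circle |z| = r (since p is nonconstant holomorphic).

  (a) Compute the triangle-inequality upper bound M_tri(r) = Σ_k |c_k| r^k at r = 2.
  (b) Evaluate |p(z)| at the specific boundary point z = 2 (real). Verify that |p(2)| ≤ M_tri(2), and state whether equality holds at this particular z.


Coefficients: c_0 = 1, c_1 = -3, c_2 = -2, c_3 = 3. Radius r = 2.
Part (a). Triangle bound: M_tri(r) = Σ_k |c_k| r^k
  = |1|·2^0 + |-3|·2^1 + |-2|·2^2 + |3|·2^3
  = 1 + 6 + 8 + 24 = 39.
This bounds M(r) := max_{|z|=r} |p(z)| from above; equality holds iff all terms c_k z^k can be made to align in phase at a single z on |z|=r.
Part (b). At z = 2 (real, on the circle |z| = r):
  p(2) = (1)·2^0 + (-3)·2^1 + (-2)·2^2 + (3)·2^3 = 11.
  |p(2)| = 11.
Check: |p(2)| = 11 ≤ 39 = M_tri(2). ✓ Equality does not hold at z = 2 (the coefficients have mixed signs, so the terms do not all align in phase there).

M_tri(2) = 39; |p(2)| = 11; equality at z=2: no.


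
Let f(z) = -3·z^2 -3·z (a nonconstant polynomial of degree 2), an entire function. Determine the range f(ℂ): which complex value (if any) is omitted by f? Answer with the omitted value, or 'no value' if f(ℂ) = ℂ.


Little Picard bounds the complement of f(ℂ) to at most one point.
For every w ∈ ℂ, the equation p(z) − w = 0 is a nonconstant polynomial in z and hence has at least one root by the fundamental theorem of algebra. So p is surjective onto ℂ, omitting no value.

Omitted value: no value.


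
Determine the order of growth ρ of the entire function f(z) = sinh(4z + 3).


sinh(w) is a linear combination of e^{iw} and e^{−iw} (or e^w, e^{−w} in the hyperbolic case), so |sinh(w)| ≤ e^{|w|}. With w = 4z + 3, |w| ≤ 4|z| + 3 = 4r + 3 on |z| = r, giving M(r) ≤ e^{4r + 3}, so ρ ≤ 1. On a suitable ray (z = it for sin/cos; z = t for sinh/cosh, t real → ∞), |sinh(4z + 3)| grows like e^{4|t|}/2, so ρ ≥ 1. Hence ρ = 1.
Therefore ρ = 1.

Order ρ = 1.


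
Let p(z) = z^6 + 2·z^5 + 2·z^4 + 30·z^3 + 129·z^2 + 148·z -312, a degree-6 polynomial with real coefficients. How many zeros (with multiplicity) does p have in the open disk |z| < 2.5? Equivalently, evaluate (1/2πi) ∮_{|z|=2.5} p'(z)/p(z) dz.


The zeros of p are: -3, 1, (-2 + 2i), (-2 - 2i), (2 + 3i), (2 - 3i).
Their magnitudes are: 3, 1, 2.828, 2.828, 3.606, 3.606.
Zeros with |z| < R = 2.5: 1.
Count = 1.
By the argument principle, (1/2πi) ∮_{|z|=R} p'(z)/p(z) dz equals exactly this count.

Number of zeros inside |z| < 2.5: 1.


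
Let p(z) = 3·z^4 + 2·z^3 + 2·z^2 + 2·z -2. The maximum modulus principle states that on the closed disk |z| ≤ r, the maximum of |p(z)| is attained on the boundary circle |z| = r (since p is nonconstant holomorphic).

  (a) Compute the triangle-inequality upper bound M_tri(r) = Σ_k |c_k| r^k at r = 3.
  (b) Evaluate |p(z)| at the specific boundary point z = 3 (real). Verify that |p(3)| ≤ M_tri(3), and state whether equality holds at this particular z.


Coefficients: c_0 = -2, c_1 = 2, c_2 = 2, c_3 = 2, c_4 = 3. Radius r = 3.
Part (a). Triangle bound: M_tri(r) = Σ_k |c_k| r^k
  = |-2|·3^0 + |2|·3^1 + |2|·3^2 + |2|·3^3 + |3|·3^4
  = 2 + 6 + 18 + 54 + 243 = 323.
This bounds M(r) := max_{|z|=r} |p(z)| from above; equality holds iff all terms c_k z^k can be made to align in phase at a single z on |z|=r.
Part (b). At z = 3 (real, on the circle |z| = r):
  p(3) = (-2)·3^0 + (2)·3^1 + (2)·3^2 + (2)·3^3 + (3)·3^4 = 319.
  |p(3)| = 319.
Check: |p(3)| = 319 ≤ 323 = M_tri(3). ✓ Equality does not hold at z = 3 (the coefficients have mixed signs, so the terms do not all align in phase there).

M_tri(3) = 323; |p(3)| = 319; equality at z=3: no.


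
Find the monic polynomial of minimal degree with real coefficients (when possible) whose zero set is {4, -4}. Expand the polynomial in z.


The polynomial is p(z) = ∏_{α ∈ S} (z − α), where S = {4, -4}.
Expanding the product yields: p(z) = z^2 -16.
The resulting polynomial has degree 2 and real coefficients as required.

p(z) = z^2 -16.


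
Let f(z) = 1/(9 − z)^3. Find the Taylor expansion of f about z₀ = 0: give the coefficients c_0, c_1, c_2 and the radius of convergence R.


Let w = z − z₀, so z = z₀ + w.
Then 9 − z = 9 − (z₀ + w) = (9 − z₀) − w = 9 − w.
f(z) = 1/(9 − w)^3 = (1/(9)^3) · (1 − w/(9))^{−3}.
By the binomial series (1−u)^{−3} = Σ_{n≥0} C(n+2, 2) u^n for |u|<1, with u = w/(9):
  c_n = C(n+2, 2) / (9)^(n+3).
  c_0 = 1/(9)^3 = 1/729.
  c_1 = 3/(9)^4 = 1/2187.
  c_2 = 6/(9)^5 = 2/19683.
The series is valid for |w/d| < 1, i.e. |z − z₀| < |d|.
Radius of convergence: R = |9 − z₀| = |9| = 9 (distance from z₀ to the singularity z = 9).

c_0 = 1/729, c_1 = 1/2187, c_2 = 2/19683; R = 9.


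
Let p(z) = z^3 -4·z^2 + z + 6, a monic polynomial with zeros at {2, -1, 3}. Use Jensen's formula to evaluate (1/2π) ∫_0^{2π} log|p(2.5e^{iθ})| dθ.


Zeros: -1, 2, 3; r = 2.5.
Inside |z| < r: -1, 2. Outside (|z| ≥ r): 3.
p(0) = 6, so log|p(0)| = log(6) = 1.7918.
Apply Jensen: I(r) = log|p(0)| + Σ_k log(r/|z_k|), summed over zeros inside |z| < r.
  log(r/|z_k|) for z_k = 2: log(2.5/2) = 0.2231
  log(r/|z_k|) for z_k = -1: log(2.5/1) = 0.9163
  Outside zeros (3) contribute nothing to the Jensen sum.
Sum over inside zeros: 1.1394.
I(r) = log|p(0)| + (inside sum) = 1.7918 + 1.1394 = 2.9312.
Note: since some zeros are outside |z| ≤ r, the simplified n·log(r) form does NOT apply — only the inside zeros contribute.

I(r) ≈ 2.9312.


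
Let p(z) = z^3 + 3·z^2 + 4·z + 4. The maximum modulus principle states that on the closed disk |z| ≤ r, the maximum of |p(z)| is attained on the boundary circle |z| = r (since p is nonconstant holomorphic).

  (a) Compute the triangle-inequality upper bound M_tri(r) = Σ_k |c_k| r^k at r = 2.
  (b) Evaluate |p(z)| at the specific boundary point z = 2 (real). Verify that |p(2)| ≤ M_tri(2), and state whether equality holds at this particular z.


Coefficients: c_0 = 4, c_1 = 4, c_2 = 3, c_3 = 1. Radius r = 2.
Part (a). Triangle bound: M_tri(r) = Σ_k |c_k| r^k
  = |4|·2^0 + |4|·2^1 + |3|·2^2 + |1|·2^3
  = 4 + 8 + 12 + 8 = 32.
This bounds M(r) := max_{|z|=r} |p(z)| from above; equality holds iff all terms c_k z^k can be made to align in phase at a single z on |z|=r.
Part (b). At z = 2 (real, on the circle |z| = r):
  p(2) = (4)·2^0 + (4)·2^1 + (3)·2^2 + (1)·2^3 = 32.
  |p(2)| = 32.
Since all nonzero coefficients share the same sign, |p(2)| = 32 = M_tri(2); the triangle bound is attained at z = 2, so in fact M(r) = 32.

M_tri(2) = 32; |p(2)| = 32; equality at z=2: yes.


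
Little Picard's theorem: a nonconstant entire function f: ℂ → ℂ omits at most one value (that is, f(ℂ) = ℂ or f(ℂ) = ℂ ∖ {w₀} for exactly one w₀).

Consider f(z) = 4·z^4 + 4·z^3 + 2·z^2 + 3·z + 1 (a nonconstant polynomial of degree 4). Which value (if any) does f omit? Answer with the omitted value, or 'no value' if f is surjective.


Little Picard bounds the complement of f(ℂ) to at most one point.
For every w ∈ ℂ, the equation p(z) − w = 0 is a nonconstant polynomial in z and hence has at least one root by the fundamental theorem of algebra. So p is surjective onto ℂ, omitting no value.

Omitted value: no value.


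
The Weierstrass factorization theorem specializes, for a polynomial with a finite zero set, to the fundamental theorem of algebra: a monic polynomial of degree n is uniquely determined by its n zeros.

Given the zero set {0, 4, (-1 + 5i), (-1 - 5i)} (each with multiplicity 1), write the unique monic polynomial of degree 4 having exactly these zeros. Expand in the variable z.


The polynomial is p(z) = ∏_{α ∈ S} (z − α), where S = {0, 4, (-1 + 5i), (-1 - 5i)}.
Expanding the product yields: p(z) = z^4 -2·z^3 + 18·z^2 -104·z.
Note conjugate pairs combine to real quadratics: (z − (-1+5i))(z − (-1−5i)) = z² + 2z + 26.
The resulting polynomial has degree 4 and real coefficients as required.

p(z) = z^4 -2·z^3 + 18·z^2 -104·z.


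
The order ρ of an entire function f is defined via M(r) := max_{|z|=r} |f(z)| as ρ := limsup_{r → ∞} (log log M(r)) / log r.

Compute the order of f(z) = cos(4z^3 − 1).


Write cos(w) = (e^{iw} ± e^{−iw})/(2 or 2i), so |cos(w)| ≤ e^{|w|}. With w = 4z^3 − 1, |w| ≤ 4r^3 + 1 on |z|=r, giving M(r) ≤ e^{4r^3 + 1} and ρ ≤ 3. For the lower bound, choose z on |z|=r with 4z^3 purely imaginary of modulus 4r^3; then |cos(4z^3 − 1)| grows like e^{4r^3}/2, so ρ ≥ 3. Hence ρ = 3.
Therefore ρ = 3.

Order ρ = 3.


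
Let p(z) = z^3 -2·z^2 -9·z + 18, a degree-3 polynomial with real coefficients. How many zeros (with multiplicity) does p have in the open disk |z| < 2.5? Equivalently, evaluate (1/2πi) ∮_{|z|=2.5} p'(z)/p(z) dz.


The zeros of p are: 3, -3, 2.
Their magnitudes are: 3, 3, 2.
Zeros with |z| < R = 2.5: 2.
Count = 1.
By the argument principle, (1/2πi) ∮_{|z|=R} p'(z)/p(z) dz equals exactly this count.

Number of zeros inside |z| < 2.5: 1.


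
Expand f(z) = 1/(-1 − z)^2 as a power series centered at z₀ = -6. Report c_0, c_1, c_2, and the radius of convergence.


Let w = z − z₀, so z = z₀ + w.
Then -1 − z = -1 − (z₀ + w) = (-1 − z₀) − w = 5 − w.
f(z) = 1/(5 − w)^2 = (1/(5)^2) · (1 − w/(5))^{−2}.
By the binomial series (1−u)^{−2} = Σ_{n≥0} C(n+1, 1) u^n for |u|<1, with u = w/(5):
  c_n = C(n+1, 1) / (5)^(n+2).
  c_0 = 1/(5)^2 = 1/25.
  c_1 = 2/(5)^3 = 2/125.
  c_2 = 3/(5)^4 = 3/625.
The series is valid for |w/d| < 1, i.e. |z − z₀| < |d|.
Radius of convergence: R = |-1 − z₀| = |5| = 5 (distance from z₀ to the singularity z = -1).

c_0 = 1/25, c_1 = 2/125, c_2 = 3/625; R = 5.


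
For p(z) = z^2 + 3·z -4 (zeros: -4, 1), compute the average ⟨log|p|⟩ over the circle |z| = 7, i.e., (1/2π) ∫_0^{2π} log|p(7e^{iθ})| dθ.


Zeros: -4, 1; r = 7.
Inside |z| < r: -4, 1. Outside (|z| ≥ r): ∅.
p(0) = -4, so log|p(0)| = log(4) = 1.3863.
Apply Jensen: I(r) = log|p(0)| + Σ_k log(r/|z_k|), summed over zeros inside |z| < r.
  log(r/|z_k|) for z_k = -4: log(7/4) = 0.5596
  log(r/|z_k|) for z_k = 1: log(7/1) = 1.9459
Sum over inside zeros: 2.5055.
I(r) = log|p(0)| + (inside sum) = 1.3863 + 2.5055 = 3.8918.
Closed form (all zeros inside, monic): I(r) = n·log(r) = 2·log(7) = 3.8918. ✓

I(r) ≈ 3.8918.


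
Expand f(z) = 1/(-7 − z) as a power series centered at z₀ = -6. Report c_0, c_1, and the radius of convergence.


Let w = z − z₀, so z = z₀ + w.
Then -7 − z = -7 − (z₀ + w) = (-7 − z₀) − w = -1 − w.
f(z) = 1/(-1 − w) = (1/(-1)) · 1/(1 − w/(-1)) = Σ_{n≥0} w^n / (-1)^(n+1).
So c_n = 1/(-1)^(n+1):
  c_0 = 1/(-1)^1 = -1.
  c_1 = 1/(-1)^2 = 1.
The series is valid for |w/d| < 1, i.e. |z − z₀| < |d|.
Radius of convergence: R = |-7 − z₀| = |-1| = 1 (distance from z₀ to the singularity z = -7).

c_0 = -1, c_1 = 1; R = 1.


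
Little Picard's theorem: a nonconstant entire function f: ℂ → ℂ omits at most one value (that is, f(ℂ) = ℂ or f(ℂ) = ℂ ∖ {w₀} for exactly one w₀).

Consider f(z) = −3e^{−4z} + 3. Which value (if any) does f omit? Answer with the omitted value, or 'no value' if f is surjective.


Little Picard bounds the complement of f(ℂ) to at most one point.
e^{−4z} is never zero on ℂ, so -3·e^{−4z} takes every value in ℂ ∖ {0}. Adding 3 shifts the range to ℂ ∖ {3}. Thus f omits exactly the value 3.

Omitted value: 3.


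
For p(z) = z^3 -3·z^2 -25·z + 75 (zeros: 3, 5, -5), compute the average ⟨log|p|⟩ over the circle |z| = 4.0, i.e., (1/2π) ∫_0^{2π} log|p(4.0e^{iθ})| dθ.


Zeros: -5, 3, 5; r = 4.0.
Inside |z| < r: 3. Outside (|z| ≥ r): -5, 5.
p(0) = 75, so log|p(0)| = log(75) = 4.3175.
Apply Jensen: I(r) = log|p(0)| + Σ_k log(r/|z_k|), summed over zeros inside |z| < r.
  log(r/|z_k|) for z_k = 3: log(4.0/3) = 0.2877
  Outside zeros (-5, 5) contribute nothing to the Jensen sum.
Sum over inside zeros: 0.2877.
I(r) = log|p(0)| + (inside sum) = 4.3175 + 0.2877 = 4.6052.
Note: since some zeros are outside |z| ≤ r, the simplified n·log(r) form does NOT apply — only the inside zeros contribute.

I(r) ≈ 4.6052.


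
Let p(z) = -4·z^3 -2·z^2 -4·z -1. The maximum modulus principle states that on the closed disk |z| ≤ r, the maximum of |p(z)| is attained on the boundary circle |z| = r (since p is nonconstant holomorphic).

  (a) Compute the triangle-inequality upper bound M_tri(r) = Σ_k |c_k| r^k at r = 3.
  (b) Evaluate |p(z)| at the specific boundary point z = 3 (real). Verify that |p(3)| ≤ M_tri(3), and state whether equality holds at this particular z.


Coefficients: c_0 = -1, c_1 = -4, c_2 = -2, c_3 = -4. Radius r = 3.
Part (a). Triangle bound: M_tri(r) = Σ_k |c_k| r^k
  = |-1|·3^0 + |-4|·3^1 + |-2|·3^2 + |-4|·3^3
  = 1 + 12 + 18 + 108 = 139.
This bounds M(r) := max_{|z|=r} |p(z)| from above; equality holds iff all terms c_k z^k can be made to align in phase at a single z on |z|=r.
Part (b). At z = 3 (real, on the circle |z| = r):
  p(3) = (-1)·3^0 + (-4)·3^1 + (-2)·3^2 + (-4)·3^3 = -139.
  |p(3)| = 139.
Since all nonzero coefficients share the same sign, |p(3)| = 139 = M_tri(3); the triangle bound is attained at z = 3, so in fact M(r) = 139.

M_tri(3) = 139; |p(3)| = 139; equality at z=3: yes.


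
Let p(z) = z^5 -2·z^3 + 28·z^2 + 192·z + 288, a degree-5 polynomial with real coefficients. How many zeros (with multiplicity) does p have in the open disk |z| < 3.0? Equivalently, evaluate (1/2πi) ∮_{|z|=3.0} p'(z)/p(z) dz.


The zeros of p are: (-2 + 2i), (-2 - 2i), (3 + 3i), (3 - 3i), -2.
Their magnitudes are: 2.828, 2.828, 4.243, 4.243, 2.
Zeros with |z| < R = 3.0: (-2 + 2i), (-2 - 2i), -2.
Count = 3.
By the argument principle, (1/2πi) ∮_{|z|=R} p'(z)/p(z) dz equals exactly this count.

Number of zeros inside |z| < 3.0: 3.


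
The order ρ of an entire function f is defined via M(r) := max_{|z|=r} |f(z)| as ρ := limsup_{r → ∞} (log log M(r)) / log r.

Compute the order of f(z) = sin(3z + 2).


sin(w) is a linear combination of e^{iw} and e^{−iw} (or e^w, e^{−w} in the hyperbolic case), so |sin(w)| ≤ e^{|w|}. With w = 3z + 2, |w| ≤ 3|z| + 2 = 3r + 2 on |z| = r, giving M(r) ≤ e^{3r + 2}, so ρ ≤ 1. On a suitable ray (z = it for sin/cos; z = t for sinh/cosh, t real → ∞), |sin(3z + 2)| grows like e^{3|t|}/2, so ρ ≥ 1. Hence ρ = 1.
Therefore ρ = 1.

Order ρ = 1.


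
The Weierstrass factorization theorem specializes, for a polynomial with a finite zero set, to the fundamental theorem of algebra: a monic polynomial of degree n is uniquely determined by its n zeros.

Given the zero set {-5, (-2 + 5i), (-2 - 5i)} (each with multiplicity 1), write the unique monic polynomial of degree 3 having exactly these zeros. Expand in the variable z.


The polynomial is p(z) = ∏_{α ∈ S} (z − α), where S = {-5, (-2 + 5i), (-2 - 5i)}.
Expanding the product yields: p(z) = z^3 + 9·z^2 + 49·z + 145.
Note conjugate pairs combine to real quadratics: (z − (-2+5i))(z − (-2−5i)) = z² + 4z + 29.
The resulting polynomial has degree 3 and real coefficients as required.

p(z) = z^3 + 9·z^2 + 49·z + 145.


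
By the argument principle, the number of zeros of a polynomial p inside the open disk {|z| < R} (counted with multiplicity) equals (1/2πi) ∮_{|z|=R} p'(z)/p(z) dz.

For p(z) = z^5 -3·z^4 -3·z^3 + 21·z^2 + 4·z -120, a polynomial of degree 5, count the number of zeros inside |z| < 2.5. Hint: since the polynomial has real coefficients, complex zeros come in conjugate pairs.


The zeros of p are: (-2 + 1i), (-2 - 1i), 3, (2 + 2i), (2 - 2i).
Their magnitudes are: 2.236, 2.236, 3, 2.828, 2.828.
Zeros with |z| < R = 2.5: (-2 + 1i), (-2 - 1i).
Count = 2.
By the argument principle, (1/2πi) ∮_{|z|=R} p'(z)/p(z) dz equals exactly this count.

Number of zeros inside |z| < 2.5: 2.


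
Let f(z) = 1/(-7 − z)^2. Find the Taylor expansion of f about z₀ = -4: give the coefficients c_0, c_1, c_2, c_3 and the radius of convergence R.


Let w = z − z₀, so z = z₀ + w.
Then -7 − z = -7 − (z₀ + w) = (-7 − z₀) − w = -3 − w.
f(z) = 1/(-3 − w)^2 = (1/(-3)^2) · (1 − w/(-3))^{−2}.
By the binomial series (1−u)^{−2} = Σ_{n≥0} C(n+1, 1) u^n for |u|<1, with u = w/(-3):
  c_n = C(n+1, 1) / (-3)^(n+2).
  c_0 = 1/(-3)^2 = 1/9.
  c_1 = 2/(-3)^3 = -2/27.
  c_2 = 3/(-3)^4 = 1/27.
  c_3 = 4/(-3)^5 = -4/243.
The series is valid for |w/d| < 1, i.e. |z − z₀| < |d|.
Radius of convergence: R = |-7 − z₀| = |-3| = 3 (distance from z₀ to the singularity z = -7).

c_0 = 1/9, c_1 = -2/27, c_2 = 1/27, c_3 = -4/243; R = 3.


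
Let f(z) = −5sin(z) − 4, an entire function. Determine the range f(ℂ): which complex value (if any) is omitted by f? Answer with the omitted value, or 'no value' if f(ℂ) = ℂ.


Little Picard bounds the complement of f(ℂ) to at most one point.
sin is entire and surjective onto ℂ: for every w ∈ ℂ, sin(ζ) = w has a solution ζ ∈ ℂ (e.g., via the complex inverse arcsin). With ζ = z this gives z = ζ/(1). Then -5·sin(z) takes every value in -5·ℂ = ℂ, and adding -4 is a bijection of ℂ. So f is surjective and omits no value. (Note: only on the real line is sin bounded by [−1, 1].)

Omitted value: no value.


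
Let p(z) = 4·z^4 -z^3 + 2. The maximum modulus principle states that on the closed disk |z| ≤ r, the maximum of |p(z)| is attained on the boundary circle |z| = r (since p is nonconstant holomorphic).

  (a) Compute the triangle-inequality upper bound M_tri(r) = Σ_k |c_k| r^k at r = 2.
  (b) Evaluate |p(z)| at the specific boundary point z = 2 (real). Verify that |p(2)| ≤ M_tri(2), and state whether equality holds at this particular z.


Coefficients: c_0 = 2, c_1 = 0, c_2 = 0, c_3 = -1, c_4 = 4. Radius r = 2.
Part (a). Triangle bound: M_tri(r) = Σ_k |c_k| r^k
  = |2|·2^0 + |0|·2^1 + |0|·2^2 + |-1|·2^3 + |4|·2^4
  = 2 + 0 + 0 + 8 + 64 = 74.
This bounds M(r) := max_{|z|=r} |p(z)| from above; equality holds iff all terms c_k z^k can be made to align in phase at a single z on |z|=r.
Part (b). At z = 2 (real, on the circle |z| = r):
  p(2) = (2)·2^0 + (0)·2^1 + (0)·2^2 + (-1)·2^3 + (4)·2^4 = 58.
  |p(2)| = 58.
Check: |p(2)| = 58 ≤ 74 = M_tri(2). ✓ Equality does not hold at z = 2 (the coefficients have mixed signs, so the terms do not all align in phase there).

M_tri(2) = 74; |p(2)| = 58; equality at z=2: no.


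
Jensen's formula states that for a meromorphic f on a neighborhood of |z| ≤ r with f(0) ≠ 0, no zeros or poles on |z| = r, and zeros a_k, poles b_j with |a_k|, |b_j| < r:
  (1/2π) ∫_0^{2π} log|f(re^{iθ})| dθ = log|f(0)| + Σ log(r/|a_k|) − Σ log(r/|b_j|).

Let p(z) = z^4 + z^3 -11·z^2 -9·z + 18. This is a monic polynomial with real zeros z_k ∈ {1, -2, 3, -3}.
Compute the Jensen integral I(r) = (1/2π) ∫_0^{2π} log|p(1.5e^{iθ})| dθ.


Zeros: -3, -2, 1, 3; r = 1.5.
Inside |z| < r: 1. Outside (|z| ≥ r): -3, -2, 3.
p(0) = 18, so log|p(0)| = log(18) = 2.8904.
Apply Jensen: I(r) = log|p(0)| + Σ_k log(r/|z_k|), summed over zeros inside |z| < r.
  log(r/|z_k|) for z_k = 1: log(1.5/1) = 0.4055
  Outside zeros (-3, -2, 3) contribute nothing to the Jensen sum.
Sum over inside zeros: 0.4055.
I(r) = log|p(0)| + (inside sum) = 2.8904 + 0.4055 = 3.2958.
Note: since some zeros are outside |z| ≤ r, the simplified n·log(r) form does NOT apply — only the inside zeros contribute.

I(r) ≈ 3.2958.
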